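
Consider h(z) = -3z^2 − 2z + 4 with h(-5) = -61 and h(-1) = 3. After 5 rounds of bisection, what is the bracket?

[-1.625, -1.5]

z = -3 gives h = -17, negative; keep [-3, -1]
z = -2 gives h = -4, negative; keep [-2, -1]
z = -1.5 gives h = 0.25, positive; keep [-2, -1.5]
z = -1.75 gives h = -1.6875, negative; keep [-1.75, -1.5]
z = -1.625 gives h = -0.6719, negative; keep [-1.625, -1.5]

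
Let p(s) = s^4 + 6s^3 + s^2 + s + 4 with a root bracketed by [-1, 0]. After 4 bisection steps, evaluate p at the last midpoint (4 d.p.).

-0.2300

m = -0.5, p(m) = 3.0625 (+); new bracket [-1, -0.5]
m = -0.75, p(m) = 1.597656 (+); new bracket [-1, -0.75]
m = -0.875, p(m) = 0.457275 (+); new bracket [-1, -0.875]
m = -0.9375, p(m) = -0.23 (−); new bracket [-0.9375, -0.875]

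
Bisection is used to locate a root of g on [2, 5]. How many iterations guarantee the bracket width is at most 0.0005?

Width after n steps is 3/2^n. Need 2^n ≥ 3/0.0005 = 6000.
2^12 = 4096 < 6000 ≤ 2^13 = 8192, so n = 13.

13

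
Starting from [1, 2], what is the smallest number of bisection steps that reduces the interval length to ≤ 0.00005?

15

Width after n steps is 1/2^n. Need 2^n ≥ 1/0.00005 = 20000.
2^14 = 16384 < 20000 ≤ 2^15 = 32768, so n = 15.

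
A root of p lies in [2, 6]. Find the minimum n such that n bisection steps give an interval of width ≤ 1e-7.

26

Width after n steps is 4/2^n. Need 2^n ≥ 4/1e-7 = 40000000.
2^25 = 33554432 < 40000000 ≤ 2^26 = 67108864, so n = 26.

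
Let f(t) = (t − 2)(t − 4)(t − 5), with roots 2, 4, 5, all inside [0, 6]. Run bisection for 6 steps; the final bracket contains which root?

m = 3, f(m) = 2 (+); new bracket [0, 3]
m = 1.5, f(m) = -4.375 (−); new bracket [1.5, 3]
m = 2.25, f(m) = 1.203125 (+); new bracket [1.5, 2.25]
m = 1.875, f(m) = -0.8301 (−); new bracket [1.875, 2.25]
m = 2.0625, f(m) = 0.3557 (+); new bracket [1.875, 2.0625]
m = 1.96875, f(m) = -0.1924 (−); new bracket [1.96875, 2.0625]

2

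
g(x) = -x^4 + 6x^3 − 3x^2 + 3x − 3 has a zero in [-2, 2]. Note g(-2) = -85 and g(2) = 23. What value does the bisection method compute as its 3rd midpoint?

g(0) = -3 < 0, so the root lies in [0, 2]
g(1) = 2 > 0, so the root lies in [0, 1]
g(0.5) = -1.5625 < 0, so the root lies in [0.5, 1]

0.5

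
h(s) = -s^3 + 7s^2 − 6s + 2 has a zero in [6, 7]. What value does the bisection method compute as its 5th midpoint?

6.09375

s = 6.5 gives h = -15.875, negative; keep [6, 6.5]
s = 6.25 gives h = -6.203125, negative; keep [6, 6.25]
s = 6.125 gives h = -1.923828, negative; keep [6, 6.125]
s = 6.0625 gives h = 0.0818, positive; keep [6.0625, 6.125]
s = 6.09375 gives h = -0.91, negative; keep [6.0625, 6.09375]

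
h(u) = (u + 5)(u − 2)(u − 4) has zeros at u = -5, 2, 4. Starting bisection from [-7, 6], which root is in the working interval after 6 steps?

-5

u = -0.5 gives h = 50.625, positive; keep [-7, -0.5]
u = -3.75 gives h = 55.703125, positive; keep [-7, -3.75]
u = -5.375 gives h = -25.927734, negative; keep [-5.375, -3.75]
u = -4.5625 gives h = 24.5837, positive; keep [-5.375, -4.5625]
u = -4.96875 gives h = 1.9532, positive; keep [-5.375, -4.96875]
u = -5.171875 gives h = -11.3059, negative; keep [-5.171875, -4.96875]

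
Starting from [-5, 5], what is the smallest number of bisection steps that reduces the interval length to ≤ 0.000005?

21

Width after n steps is 10/2^n. Need 2^n ≥ 10/0.000005 = 2000000.
2^20 = 1048576 < 2000000 ≤ 2^21 = 2097152, so n = 21.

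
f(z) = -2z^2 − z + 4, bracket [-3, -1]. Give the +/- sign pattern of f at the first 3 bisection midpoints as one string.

-+-

f(-2) = -2 < 0, so the root lies in [-2, -1]
f(-1.5) = 1 > 0, so the root lies in [-2, -1.5]
f(-1.75) = -0.375 < 0, so the root lies in [-1.75, -1.5]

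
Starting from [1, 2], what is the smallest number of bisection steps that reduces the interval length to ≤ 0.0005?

Width after n steps is 1/2^n. Need 2^n ≥ 1/0.0005 = 2000.
2^10 = 1024 < 2000 ≤ 2^11 = 2048, so n = 11.

11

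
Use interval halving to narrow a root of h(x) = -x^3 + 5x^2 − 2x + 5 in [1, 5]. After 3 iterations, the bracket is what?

h(3) = 17 > 0, so the root lies in [3, 5]
h(4) = 13 > 0, so the root lies in [4, 5]
h(4.5) = 6.125 > 0, so the root lies in [4.5, 5]

[4.5, 5]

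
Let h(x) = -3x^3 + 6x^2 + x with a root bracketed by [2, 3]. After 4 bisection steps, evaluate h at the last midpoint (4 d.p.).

-0.5042

midpoint 2.5: h = -6.875 < 0 → [2, 2.5]
midpoint 2.25: h = -1.546875 < 0 → [2, 2.25]
midpoint 2.125: h = 0.431641 > 0 → [2.125, 2.25]
midpoint 2.1875: h = -0.5042 < 0 → [2.125, 2.1875]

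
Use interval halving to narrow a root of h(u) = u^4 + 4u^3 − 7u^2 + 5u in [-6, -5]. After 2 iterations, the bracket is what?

m = -5.5, h(m) = 10.3125 (+); new bracket [-5.5, -5]
m = -5.25, h(m) = -38.308594 (−); new bracket [-5.5, -5.25]

[-5.5, -5.25]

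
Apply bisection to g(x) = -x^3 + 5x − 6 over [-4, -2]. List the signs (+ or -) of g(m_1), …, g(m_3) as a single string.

midpoint -3: g = 6 > 0 → [-3, -2]
midpoint -2.5: g = -2.875 < 0 → [-3, -2.5]
midpoint -2.75: g = 1.046875 > 0 → [-2.75, -2.5]

+-+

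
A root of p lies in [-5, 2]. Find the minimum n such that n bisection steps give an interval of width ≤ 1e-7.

Width after n steps is 7/2^n. Need 2^n ≥ 7/1e-7 = 70000000.
2^26 = 67108864 < 70000000 ≤ 2^27 = 134217728, so n = 27.

27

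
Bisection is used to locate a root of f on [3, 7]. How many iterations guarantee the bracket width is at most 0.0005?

13

Width after n steps is 4/2^n. Need 2^n ≥ 4/0.0005 = 8000.
2^12 = 4096 < 8000 ≤ 2^13 = 8192, so n = 13.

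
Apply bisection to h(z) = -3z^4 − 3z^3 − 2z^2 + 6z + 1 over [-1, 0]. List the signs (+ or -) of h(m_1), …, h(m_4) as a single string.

--+-

m = -0.5, h(m) = -2.3125 (−); new bracket [-0.5, 0]
m = -0.25, h(m) = -0.589844 (−); new bracket [-0.25, 0]
m = -0.125, h(m) = 0.223877 (+); new bracket [-0.25, -0.125]
m = -0.1875, h(m) = -0.1792 (−); new bracket [-0.1875, -0.125]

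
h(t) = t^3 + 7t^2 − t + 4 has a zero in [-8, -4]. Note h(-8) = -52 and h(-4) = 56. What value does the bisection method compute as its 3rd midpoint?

t = -6 gives h = 46, positive; keep [-8, -6]
t = -7 gives h = 11, positive; keep [-8, -7]
t = -7.5 gives h = -16.625, negative; keep [-7.5, -7]

-7.5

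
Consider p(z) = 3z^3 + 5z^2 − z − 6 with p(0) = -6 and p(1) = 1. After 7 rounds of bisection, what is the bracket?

[0.9375, 0.9453125]

z = 0.5 gives p = -4.875, negative; keep [0.5, 1]
z = 0.75 gives p = -2.671875, negative; keep [0.75, 1]
z = 0.875 gives p = -1.037109, negative; keep [0.875, 1]
z = 0.9375 gives p = -0.071, negative; keep [0.9375, 1]
z = 0.96875 gives p = 0.4511, positive; keep [0.9375, 0.96875]
z = 0.953125 gives p = 0.1867, positive; keep [0.9375, 0.953125]
z = 0.9453125 gives p = 0.057, positive; keep [0.9375, 0.9453125]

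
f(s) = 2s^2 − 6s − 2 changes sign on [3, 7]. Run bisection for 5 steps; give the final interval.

[3.25, 3.375]

m = 5, f(m) = 18 (+); new bracket [3, 5]
m = 4, f(m) = 6 (+); new bracket [3, 4]
m = 3.5, f(m) = 1.5 (+); new bracket [3, 3.5]
m = 3.25, f(m) = -0.375 (−); new bracket [3.25, 3.5]
m = 3.375, f(m) = 0.5312 (+); new bracket [3.25, 3.375]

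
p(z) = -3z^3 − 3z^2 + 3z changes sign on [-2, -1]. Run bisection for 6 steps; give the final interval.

p(-1.5) = -1.125 < 0, so the root lies in [-2, -1.5]
p(-1.75) = 1.640625 > 0, so the root lies in [-1.75, -1.5]
p(-1.625) = 0.076172 > 0, so the root lies in [-1.625, -1.5]
p(-1.5625) = -0.5676 < 0, so the root lies in [-1.625, -1.5625]
p(-1.59375) = -0.2568 < 0, so the root lies in [-1.625, -1.59375]
p(-1.609375) = -0.0931 < 0, so the root lies in [-1.625, -1.609375]

[-1.625, -1.609375]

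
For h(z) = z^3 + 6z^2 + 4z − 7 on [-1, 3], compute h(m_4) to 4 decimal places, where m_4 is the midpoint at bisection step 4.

-0.2031

z = 1 gives h = 4, positive; keep [-1, 1]
z = 0 gives h = -7, negative; keep [0, 1]
z = 0.5 gives h = -3.375, negative; keep [0.5, 1]
z = 0.75 gives h = -0.2031, negative; keep [0.75, 1]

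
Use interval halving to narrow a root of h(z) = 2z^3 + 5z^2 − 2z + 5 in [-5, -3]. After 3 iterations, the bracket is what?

[-3.25, -3]

midpoint -4: h = -35 < 0 → [-4, -3]
midpoint -3.5: h = -12.5 < 0 → [-3.5, -3]
midpoint -3.25: h = -4.34375 < 0 → [-3.25, -3]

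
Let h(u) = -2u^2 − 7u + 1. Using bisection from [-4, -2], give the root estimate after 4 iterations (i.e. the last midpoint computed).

-3.625

h(-3) = 4 > 0, so the root lies in [-4, -3]
h(-3.5) = 1 > 0, so the root lies in [-4, -3.5]
h(-3.75) = -0.875 < 0, so the root lies in [-3.75, -3.5]
h(-3.625) = 0.0938 > 0, so the root lies in [-3.75, -3.625]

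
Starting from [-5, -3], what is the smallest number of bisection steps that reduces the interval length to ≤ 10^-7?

25

Width after n steps is 2/2^n. Need 2^n ≥ 2/10^-7 = 20000000.
2^24 = 16777216 < 20000000 ≤ 2^25 = 33554432, so n = 25.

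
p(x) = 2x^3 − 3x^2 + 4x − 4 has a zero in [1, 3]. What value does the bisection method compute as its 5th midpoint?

1.1875

p(2) = 8 > 0, so the root lies in [1, 2]
p(1.5) = 2 > 0, so the root lies in [1, 1.5]
p(1.25) = 0.21875 > 0, so the root lies in [1, 1.25]
p(1.125) = -0.4492 < 0, so the root lies in [1.125, 1.25]
p(1.1875) = -0.1313 < 0, so the root lies in [1.1875, 1.25]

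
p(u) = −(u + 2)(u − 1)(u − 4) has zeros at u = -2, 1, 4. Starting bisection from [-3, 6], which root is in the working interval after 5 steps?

4

m = 1.5, p(m) = 4.375 (+); new bracket [1.5, 6]
m = 3.75, p(m) = 3.953125 (+); new bracket [3.75, 6]
m = 4.875, p(m) = -23.310547 (−); new bracket [3.75, 4.875]
m = 4.3125, p(m) = -6.5344 (−); new bracket [3.75, 4.3125]
m = 4.03125, p(m) = -0.5713 (−); new bracket [3.75, 4.03125]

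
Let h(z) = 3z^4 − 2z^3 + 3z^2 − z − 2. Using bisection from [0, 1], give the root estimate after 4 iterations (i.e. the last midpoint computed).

0.9375

h(0.5) = -1.8125 < 0, so the root lies in [0.5, 1]
h(0.75) = -0.957031 < 0, so the root lies in [0.75, 1]
h(0.875) = -0.159424 < 0, so the root lies in [0.875, 1]
h(0.9375) = 0.3687 > 0, so the root lies in [0.875, 0.9375]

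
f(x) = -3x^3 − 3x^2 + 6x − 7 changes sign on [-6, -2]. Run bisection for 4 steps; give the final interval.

[-2.5, -2.25]

x = -4 gives f = 113, positive; keep [-4, -2]
x = -3 gives f = 29, positive; keep [-3, -2]
x = -2.5 gives f = 6.125, positive; keep [-2.5, -2]
x = -2.25 gives f = -1.5156, negative; keep [-2.5, -2.25]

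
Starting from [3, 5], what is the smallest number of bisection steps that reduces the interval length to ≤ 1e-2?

Width after n steps is 2/2^n. Need 2^n ≥ 2/1e-2 = 200.
2^7 = 128 < 200 ≤ 2^8 = 256, so n = 8.

8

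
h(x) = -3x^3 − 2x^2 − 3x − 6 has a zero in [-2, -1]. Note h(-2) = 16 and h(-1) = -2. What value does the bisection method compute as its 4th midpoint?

x = -1.5 gives h = 4.125, positive; keep [-1.5, -1]
x = -1.25 gives h = 0.484375, positive; keep [-1.25, -1]
x = -1.125 gives h = -0.884766, negative; keep [-1.25, -1.125]
x = -1.1875 gives h = -0.2341, negative; keep [-1.25, -1.1875]

-1.1875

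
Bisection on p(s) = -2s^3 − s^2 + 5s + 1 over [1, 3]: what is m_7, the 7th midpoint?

1.453125

p(2) = -9 < 0, so the root lies in [1, 2]
p(1.5) = -0.5 < 0, so the root lies in [1, 1.5]
p(1.25) = 1.78125 > 0, so the root lies in [1.25, 1.5]
p(1.375) = 0.7852 > 0, so the root lies in [1.375, 1.5]
p(1.4375) = 0.1802 > 0, so the root lies in [1.4375, 1.5]
p(1.46875) = -0.1503 < 0, so the root lies in [1.4375, 1.46875]
p(1.453125) = 0.0173 > 0, so the root lies in [1.453125, 1.46875]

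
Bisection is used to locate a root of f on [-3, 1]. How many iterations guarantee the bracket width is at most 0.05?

7

Width after n steps is 4/2^n. Need 2^n ≥ 4/0.05 = 80.
2^6 = 64 < 80 ≤ 2^7 = 128, so n = 7.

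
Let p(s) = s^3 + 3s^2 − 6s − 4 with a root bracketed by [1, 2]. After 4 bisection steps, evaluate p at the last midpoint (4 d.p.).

midpoint 1.5: p = -2.875 < 0 → [1.5, 2]
midpoint 1.75: p = 0.046875 > 0 → [1.5, 1.75]
midpoint 1.625: p = -1.537109 < 0 → [1.625, 1.75]
midpoint 1.6875: p = -0.7766 < 0 → [1.6875, 1.75]

-0.7766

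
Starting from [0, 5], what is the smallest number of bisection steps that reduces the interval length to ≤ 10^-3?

13

Width after n steps is 5/2^n. Need 2^n ≥ 5/10^-3 = 5000.
2^12 = 4096 < 5000 ≤ 2^13 = 8192, so n = 13.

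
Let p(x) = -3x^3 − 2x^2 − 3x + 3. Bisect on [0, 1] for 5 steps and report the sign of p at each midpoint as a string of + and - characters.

m = 0.5, p(m) = 0.625 (+); new bracket [0.5, 1]
m = 0.75, p(m) = -1.640625 (−); new bracket [0.5, 0.75]
m = 0.625, p(m) = -0.388672 (−); new bracket [0.5, 0.625]
m = 0.5625, p(m) = 0.1458 (+); new bracket [0.5625, 0.625]
m = 0.59375, p(m) = -0.1143 (−); new bracket [0.5625, 0.59375]

+--+-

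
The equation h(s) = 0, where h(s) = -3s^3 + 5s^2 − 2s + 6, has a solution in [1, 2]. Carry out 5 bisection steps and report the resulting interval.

[1.875, 1.90625]

midpoint 1.5: h = 4.125 > 0 → [1.5, 2]
midpoint 1.75: h = 1.734375 > 0 → [1.75, 2]
midpoint 1.875: h = 0.052734 > 0 → [1.875, 2]
midpoint 1.9375: h = -0.925 < 0 → [1.875, 1.9375]
midpoint 1.90625: h = -0.4243 < 0 → [1.875, 1.90625]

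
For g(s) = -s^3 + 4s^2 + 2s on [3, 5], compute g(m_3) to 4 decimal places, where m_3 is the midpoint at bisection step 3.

g(4) = 8 > 0, so the root lies in [4, 5]
g(4.5) = -1.125 < 0, so the root lies in [4, 4.5]
g(4.25) = 3.984375 > 0, so the root lies in [4.25, 4.5]

3.9844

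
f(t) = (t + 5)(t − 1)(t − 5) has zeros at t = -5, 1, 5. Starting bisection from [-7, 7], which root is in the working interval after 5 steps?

-5

m = 0, f(m) = 25 (+); new bracket [-7, 0]
m = -3.5, f(m) = 57.375 (+); new bracket [-7, -3.5]
m = -5.25, f(m) = -16.015625 (−); new bracket [-5.25, -3.5]
m = -4.375, f(m) = 31.4941 (+); new bracket [-5.25, -4.375]
m = -4.8125, f(m) = 10.6941 (+); new bracket [-5.25, -4.8125]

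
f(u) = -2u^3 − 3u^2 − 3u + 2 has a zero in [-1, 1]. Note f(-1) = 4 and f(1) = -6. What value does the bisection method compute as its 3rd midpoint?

u = 0 gives f = 2, positive; keep [0, 1]
u = 0.5 gives f = -0.5, negative; keep [0, 0.5]
u = 0.25 gives f = 1.03125, positive; keep [0.25, 0.5]

0.25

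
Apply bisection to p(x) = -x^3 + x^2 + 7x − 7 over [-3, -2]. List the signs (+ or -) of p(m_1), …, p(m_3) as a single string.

-+-

x = -2.5 gives p = -2.625, negative; keep [-3, -2.5]
x = -2.75 gives p = 2.109375, positive; keep [-2.75, -2.5]
x = -2.625 gives p = -0.396484, negative; keep [-2.75, -2.625]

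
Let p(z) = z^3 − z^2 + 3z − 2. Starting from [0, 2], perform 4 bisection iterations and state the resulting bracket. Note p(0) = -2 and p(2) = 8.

m = 1, p(m) = 1 (+); new bracket [0, 1]
m = 0.5, p(m) = -0.625 (−); new bracket [0.5, 1]
m = 0.75, p(m) = 0.109375 (+); new bracket [0.5, 0.75]
m = 0.625, p(m) = -0.2715 (−); new bracket [0.625, 0.75]

[0.625, 0.75]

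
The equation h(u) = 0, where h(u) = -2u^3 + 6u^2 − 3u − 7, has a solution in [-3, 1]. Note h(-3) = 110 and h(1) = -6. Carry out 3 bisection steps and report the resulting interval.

[-1, -0.5]

m = -1, h(m) = 4 (+); new bracket [-1, 1]
m = 0, h(m) = -7 (−); new bracket [-1, 0]
m = -0.5, h(m) = -3.75 (−); new bracket [-1, -0.5]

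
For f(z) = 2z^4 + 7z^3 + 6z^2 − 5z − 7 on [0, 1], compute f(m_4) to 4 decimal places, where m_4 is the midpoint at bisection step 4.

0.8987

f(0.5) = -7 < 0, so the root lies in [0.5, 1]
f(0.75) = -3.789062 < 0, so the root lies in [0.75, 1]
f(0.875) = -0.919434 < 0, so the root lies in [0.875, 1]
f(0.9375) = 0.8987 > 0, so the root lies in [0.875, 0.9375]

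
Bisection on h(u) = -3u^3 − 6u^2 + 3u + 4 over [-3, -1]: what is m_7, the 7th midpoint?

u = -2 gives h = -2, negative; keep [-3, -2]
u = -2.5 gives h = 5.875, positive; keep [-2.5, -2]
u = -2.25 gives h = 1.046875, positive; keep [-2.25, -2]
u = -2.125 gives h = -0.6816, negative; keep [-2.25, -2.125]
u = -2.1875 gives h = 0.1292, positive; keep [-2.1875, -2.125]
u = -2.15625 gives h = -0.2893, negative; keep [-2.1875, -2.15625]
u = -2.171875 gives h = -0.0834, negative; keep [-2.1875, -2.171875]

-2.171875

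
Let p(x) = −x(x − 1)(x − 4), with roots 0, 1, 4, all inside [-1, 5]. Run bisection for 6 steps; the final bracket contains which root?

x = 2 gives p = 4, positive; keep [2, 5]
x = 3.5 gives p = 4.375, positive; keep [3.5, 5]
x = 4.25 gives p = -3.453125, negative; keep [3.5, 4.25]
x = 3.875 gives p = 1.3926, positive; keep [3.875, 4.25]
x = 4.0625 gives p = -0.7776, negative; keep [3.875, 4.0625]
x = 3.96875 gives p = 0.3682, positive; keep [3.96875, 4.0625]

4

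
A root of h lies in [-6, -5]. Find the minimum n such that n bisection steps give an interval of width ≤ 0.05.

5

Width after n steps is 1/2^n. Need 2^n ≥ 1/0.05 = 20.
2^4 = 16 < 20 ≤ 2^5 = 32, so n = 5.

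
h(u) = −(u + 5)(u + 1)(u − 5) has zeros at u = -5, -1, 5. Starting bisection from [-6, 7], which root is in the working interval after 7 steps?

m = 0.5, h(m) = 37.125 (+); new bracket [0.5, 7]
m = 3.75, h(m) = 51.953125 (+); new bracket [3.75, 7]
m = 5.375, h(m) = -24.802734 (−); new bracket [3.75, 5.375]
m = 4.5625, h(m) = 23.2712 (+); new bracket [4.5625, 5.375]
m = 4.96875, h(m) = 1.8594 (+); new bracket [4.96875, 5.375]
m = 5.171875, h(m) = -10.7902 (−); new bracket [4.96875, 5.171875]
m = 5.0703125, h(m) = -4.2982 (−); new bracket [4.96875, 5.0703125]

5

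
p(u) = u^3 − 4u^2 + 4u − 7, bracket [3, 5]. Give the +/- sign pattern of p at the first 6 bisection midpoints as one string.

++--+-

u = 4 gives p = 9, positive; keep [3, 4]
u = 3.5 gives p = 0.875, positive; keep [3, 3.5]
u = 3.25 gives p = -1.921875, negative; keep [3.25, 3.5]
u = 3.375 gives p = -0.6191, negative; keep [3.375, 3.5]
u = 3.4375 gives p = 0.1033, positive; keep [3.375, 3.4375]
u = 3.40625 gives p = -0.264, negative; keep [3.40625, 3.4375]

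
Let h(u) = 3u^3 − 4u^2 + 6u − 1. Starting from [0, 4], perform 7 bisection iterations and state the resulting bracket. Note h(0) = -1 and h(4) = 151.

h(2) = 19 > 0, so the root lies in [0, 2]
h(1) = 4 > 0, so the root lies in [0, 1]
h(0.5) = 1.375 > 0, so the root lies in [0, 0.5]
h(0.25) = 0.2969 > 0, so the root lies in [0, 0.25]
h(0.125) = -0.3066 < 0, so the root lies in [0.125, 0.25]
h(0.1875) = 0.0042 > 0, so the root lies in [0.125, 0.1875]
h(0.15625) = -0.1487 < 0, so the root lies in [0.15625, 0.1875]

[0.15625, 0.1875]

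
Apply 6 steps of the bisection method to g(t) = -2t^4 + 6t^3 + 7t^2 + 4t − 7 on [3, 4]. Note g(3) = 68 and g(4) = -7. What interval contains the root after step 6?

midpoint 3.5: g = 49.875 > 0 → [3.5, 4]
midpoint 3.75: g = 27.335938 > 0 → [3.75, 4]
midpoint 3.875: g = 11.784668 > 0 → [3.875, 4]
midpoint 3.9375: g = 2.8149 > 0 → [3.9375, 4]
midpoint 3.96875: g = -1.9846 < 0 → [3.9375, 3.96875]
midpoint 3.953125: g = 0.4419 > 0 → [3.953125, 3.96875]

[3.953125, 3.96875]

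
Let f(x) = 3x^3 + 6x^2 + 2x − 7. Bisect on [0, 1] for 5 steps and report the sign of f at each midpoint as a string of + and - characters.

--++-

midpoint 0.5: f = -4.125 < 0 → [0.5, 1]
midpoint 0.75: f = -0.859375 < 0 → [0.75, 1]
midpoint 0.875: f = 1.353516 > 0 → [0.75, 0.875]
midpoint 0.8125: f = 0.1951 > 0 → [0.75, 0.8125]
midpoint 0.78125: f = -0.3449 < 0 → [0.78125, 0.8125]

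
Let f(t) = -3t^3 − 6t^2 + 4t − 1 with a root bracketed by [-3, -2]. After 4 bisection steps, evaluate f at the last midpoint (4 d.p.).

m = -2.5, f(m) = -1.625 (−); new bracket [-3, -2.5]
m = -2.75, f(m) = 5.015625 (+); new bracket [-2.75, -2.5]
m = -2.625, f(m) = 1.419922 (+); new bracket [-2.625, -2.5]
m = -2.5625, f(m) = -0.1692 (−); new bracket [-2.625, -2.5625]

-0.1692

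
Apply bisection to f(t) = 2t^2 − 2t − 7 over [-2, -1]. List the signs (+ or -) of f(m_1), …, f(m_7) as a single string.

+--+---

midpoint -1.5: f = 0.5 > 0 → [-1.5, -1]
midpoint -1.25: f = -1.375 < 0 → [-1.5, -1.25]
midpoint -1.375: f = -0.46875 < 0 → [-1.5, -1.375]
midpoint -1.4375: f = 0.0078 > 0 → [-1.4375, -1.375]
midpoint -1.40625: f = -0.2324 < 0 → [-1.4375, -1.40625]
midpoint -1.421875: f = -0.1128 < 0 → [-1.4375, -1.421875]
midpoint -1.4296875: f = -0.0526 < 0 → [-1.4375, -1.4296875]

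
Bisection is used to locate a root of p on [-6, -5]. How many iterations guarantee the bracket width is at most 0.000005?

18

Width after n steps is 1/2^n. Need 2^n ≥ 1/0.000005 = 200000.
2^17 = 131072 < 200000 ≤ 2^18 = 262144, so n = 18.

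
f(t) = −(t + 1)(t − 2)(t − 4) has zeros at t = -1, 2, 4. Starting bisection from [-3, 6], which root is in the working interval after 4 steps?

-1

midpoint 1.5: f = -3.125 < 0 → [-3, 1.5]
midpoint -0.75: f = -3.265625 < 0 → [-3, -0.75]
midpoint -1.875: f = 19.919922 > 0 → [-1.875, -0.75]
midpoint -1.3125: f = 5.4993 > 0 → [-1.3125, -0.75]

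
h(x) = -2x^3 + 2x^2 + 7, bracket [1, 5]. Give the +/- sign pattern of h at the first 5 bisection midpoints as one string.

x = 3 gives h = -29, negative; keep [1, 3]
x = 2 gives h = -1, negative; keep [1, 2]
x = 1.5 gives h = 4.75, positive; keep [1.5, 2]
x = 1.75 gives h = 2.4062, positive; keep [1.75, 2]
x = 1.875 gives h = 0.8477, positive; keep [1.875, 2]

--+++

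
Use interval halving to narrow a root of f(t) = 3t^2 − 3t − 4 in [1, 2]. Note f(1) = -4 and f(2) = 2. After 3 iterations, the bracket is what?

f(1.5) = -1.75 < 0, so the root lies in [1.5, 2]
f(1.75) = -0.0625 < 0, so the root lies in [1.75, 2]
f(1.875) = 0.921875 > 0, so the root lies in [1.75, 1.875]

[1.75, 1.875]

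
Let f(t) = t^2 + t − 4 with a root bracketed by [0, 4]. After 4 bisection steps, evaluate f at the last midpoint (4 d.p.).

f(2) = 2 > 0, so the root lies in [0, 2]
f(1) = -2 < 0, so the root lies in [1, 2]
f(1.5) = -0.25 < 0, so the root lies in [1.5, 2]
f(1.75) = 0.8125 > 0, so the root lies in [1.5, 1.75]

0.8125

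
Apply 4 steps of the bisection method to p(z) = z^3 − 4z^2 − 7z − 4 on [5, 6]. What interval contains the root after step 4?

[5.375, 5.4375]

z = 5.5 gives p = 2.875, positive; keep [5, 5.5]
z = 5.25 gives p = -6.296875, negative; keep [5.25, 5.5]
z = 5.375 gives p = -1.900391, negative; keep [5.375, 5.5]
z = 5.4375 gives p = 0.4392, positive; keep [5.375, 5.4375]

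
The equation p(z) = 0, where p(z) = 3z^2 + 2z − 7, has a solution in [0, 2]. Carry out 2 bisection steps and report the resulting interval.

m = 1, p(m) = -2 (−); new bracket [1, 2]
m = 1.5, p(m) = 2.75 (+); new bracket [1, 1.5]

[1, 1.5]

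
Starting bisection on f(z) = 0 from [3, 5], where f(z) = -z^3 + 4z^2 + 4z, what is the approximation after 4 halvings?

z = 4 gives f = 16, positive; keep [4, 5]
z = 4.5 gives f = 7.875, positive; keep [4.5, 5]
z = 4.75 gives f = 2.078125, positive; keep [4.75, 5]
z = 4.875 gives f = -1.2949, negative; keep [4.75, 4.875]

4.875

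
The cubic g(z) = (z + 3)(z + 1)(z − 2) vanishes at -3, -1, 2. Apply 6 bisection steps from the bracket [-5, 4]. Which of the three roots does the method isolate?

2

midpoint -0.5: g = -3.125 < 0 → [-0.5, 4]
midpoint 1.75: g = -3.265625 < 0 → [1.75, 4]
midpoint 2.875: g = 19.919922 > 0 → [1.75, 2.875]
midpoint 2.3125: g = 5.4993 > 0 → [1.75, 2.3125]
midpoint 2.03125: g = 0.4766 > 0 → [1.75, 2.03125]
midpoint 1.890625: g = -1.5462 < 0 → [1.890625, 2.03125]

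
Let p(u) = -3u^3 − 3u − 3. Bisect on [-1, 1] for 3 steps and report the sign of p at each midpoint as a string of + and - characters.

m = 0, p(m) = -3 (−); new bracket [-1, 0]
m = -0.5, p(m) = -1.125 (−); new bracket [-1, -0.5]
m = -0.75, p(m) = 0.515625 (+); new bracket [-0.75, -0.5]

--+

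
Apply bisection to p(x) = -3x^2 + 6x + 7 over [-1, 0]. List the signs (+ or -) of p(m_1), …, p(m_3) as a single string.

x = -0.5 gives p = 3.25, positive; keep [-1, -0.5]
x = -0.75 gives p = 0.8125, positive; keep [-1, -0.75]
x = -0.875 gives p = -0.546875, negative; keep [-0.875, -0.75]

++-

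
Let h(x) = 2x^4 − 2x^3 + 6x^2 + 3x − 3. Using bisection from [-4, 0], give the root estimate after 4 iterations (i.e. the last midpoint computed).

midpoint -2: h = 63 > 0 → [-2, 0]
midpoint -1: h = 4 > 0 → [-1, 0]
midpoint -0.5: h = -2.625 < 0 → [-1, -0.5]
midpoint -0.75: h = -0.3984 < 0 → [-1, -0.75]

-0.75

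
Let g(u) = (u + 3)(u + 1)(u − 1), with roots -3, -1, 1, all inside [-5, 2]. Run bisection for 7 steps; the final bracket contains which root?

u = -1.5 gives g = 1.875, positive; keep [-5, -1.5]
u = -3.25 gives g = -2.390625, negative; keep [-3.25, -1.5]
u = -2.375 gives g = 2.900391, positive; keep [-3.25, -2.375]
u = -2.8125 gives g = 1.2957, positive; keep [-3.25, -2.8125]
u = -3.03125 gives g = -0.2559, negative; keep [-3.03125, -2.8125]
u = -2.921875 gives g = 0.5889, positive; keep [-3.03125, -2.921875]
u = -2.9765625 gives g = 0.1842, positive; keep [-3.03125, -2.9765625]

-3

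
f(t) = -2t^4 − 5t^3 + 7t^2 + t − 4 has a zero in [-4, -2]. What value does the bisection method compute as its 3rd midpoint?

f(-3) = 29 > 0, so the root lies in [-4, -3]
f(-3.5) = -7.5 < 0, so the root lies in [-3.5, -3]
f(-3.25) = 15.195312 > 0, so the root lies in [-3.5, -3.25]

-3.25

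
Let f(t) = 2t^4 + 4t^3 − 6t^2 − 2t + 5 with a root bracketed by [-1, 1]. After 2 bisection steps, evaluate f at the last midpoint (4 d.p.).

m = 0, f(m) = 5 (+); new bracket [-1, 0]
m = -0.5, f(m) = 4.125 (+); new bracket [-1, -0.5]

4.1250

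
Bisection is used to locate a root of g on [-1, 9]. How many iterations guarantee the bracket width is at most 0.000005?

21

Width after n steps is 10/2^n. Need 2^n ≥ 10/0.000005 = 2000000.
2^20 = 1048576 < 2000000 ≤ 2^21 = 2097152, so n = 21.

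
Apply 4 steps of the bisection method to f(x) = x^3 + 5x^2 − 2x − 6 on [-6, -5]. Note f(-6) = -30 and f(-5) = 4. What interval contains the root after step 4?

midpoint -5.5: f = -10.125 < 0 → [-5.5, -5]
midpoint -5.25: f = -2.390625 < 0 → [-5.25, -5]
midpoint -5.125: f = 0.966797 > 0 → [-5.25, -5.125]
midpoint -5.1875: f = -0.6707 < 0 → [-5.1875, -5.125]

[-5.1875, -5.125]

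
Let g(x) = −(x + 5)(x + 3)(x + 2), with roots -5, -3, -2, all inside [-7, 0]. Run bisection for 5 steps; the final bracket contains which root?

m = -3.5, g(m) = -1.125 (−); new bracket [-7, -3.5]
m = -5.25, g(m) = 1.828125 (+); new bracket [-5.25, -3.5]
m = -4.375, g(m) = -2.041016 (−); new bracket [-5.25, -4.375]
m = -4.8125, g(m) = -0.9558 (−); new bracket [-5.25, -4.8125]
m = -5.03125, g(m) = 0.1924 (+); new bracket [-5.03125, -4.8125]

-5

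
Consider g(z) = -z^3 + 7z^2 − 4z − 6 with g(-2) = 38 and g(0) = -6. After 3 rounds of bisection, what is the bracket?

midpoint -1: g = 6 > 0 → [-1, 0]
midpoint -0.5: g = -2.125 < 0 → [-1, -0.5]
midpoint -0.75: g = 1.359375 > 0 → [-0.75, -0.5]

[-0.75, -0.5]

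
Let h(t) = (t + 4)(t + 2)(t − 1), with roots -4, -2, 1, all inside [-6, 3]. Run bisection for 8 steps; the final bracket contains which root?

1

m = -1.5, h(m) = -3.125 (−); new bracket [-1.5, 3]
m = 0.75, h(m) = -3.265625 (−); new bracket [0.75, 3]
m = 1.875, h(m) = 19.919922 (+); new bracket [0.75, 1.875]
m = 1.3125, h(m) = 5.4993 (+); new bracket [0.75, 1.3125]
m = 1.03125, h(m) = 0.4766 (+); new bracket [0.75, 1.03125]
m = 0.890625, h(m) = -1.5462 (−); new bracket [0.890625, 1.03125]
m = 0.9609375, h(m) = -0.5738 (−); new bracket [0.9609375, 1.03125]
m = 0.99609375, h(m) = -0.0585 (−); new bracket [0.99609375, 1.03125]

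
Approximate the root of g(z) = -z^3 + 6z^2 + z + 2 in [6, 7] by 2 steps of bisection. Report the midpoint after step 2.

z = 6.5 gives g = -12.625, negative; keep [6, 6.5]
z = 6.25 gives g = -1.515625, negative; keep [6, 6.25]

6.25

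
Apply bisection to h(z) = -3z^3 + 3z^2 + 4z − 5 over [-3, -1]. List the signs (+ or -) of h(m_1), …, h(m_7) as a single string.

midpoint -2: h = 23 > 0 → [-2, -1]
midpoint -1.5: h = 5.875 > 0 → [-1.5, -1]
midpoint -1.25: h = 0.546875 > 0 → [-1.25, -1]
midpoint -1.125: h = -1.4316 < 0 → [-1.25, -1.125]
midpoint -1.1875: h = -0.4958 < 0 → [-1.25, -1.1875]
midpoint -1.21875: h = 0.0119 > 0 → [-1.21875, -1.1875]
midpoint -1.203125: h = -0.2454 < 0 → [-1.21875, -1.203125]

+++--+-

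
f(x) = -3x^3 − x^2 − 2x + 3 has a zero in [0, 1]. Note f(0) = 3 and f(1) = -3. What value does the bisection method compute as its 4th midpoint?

midpoint 0.5: f = 1.375 > 0 → [0.5, 1]
midpoint 0.75: f = -0.328125 < 0 → [0.5, 0.75]
midpoint 0.625: f = 0.626953 > 0 → [0.625, 0.75]
midpoint 0.6875: f = 0.1775 > 0 → [0.6875, 0.75]

0.6875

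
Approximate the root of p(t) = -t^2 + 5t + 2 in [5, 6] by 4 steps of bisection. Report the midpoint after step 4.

midpoint 5.5: p = -0.75 < 0 → [5, 5.5]
midpoint 5.25: p = 0.6875 > 0 → [5.25, 5.5]
midpoint 5.375: p = -0.015625 < 0 → [5.25, 5.375]
midpoint 5.3125: p = 0.3398 > 0 → [5.3125, 5.375]

5.3125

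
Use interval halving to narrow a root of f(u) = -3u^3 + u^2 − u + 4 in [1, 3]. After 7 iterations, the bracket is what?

[1.109375, 1.125]

m = 2, f(m) = -18 (−); new bracket [1, 2]
m = 1.5, f(m) = -5.375 (−); new bracket [1, 1.5]
m = 1.25, f(m) = -1.546875 (−); new bracket [1, 1.25]
m = 1.125, f(m) = -0.1309 (−); new bracket [1, 1.125]
m = 1.0625, f(m) = 0.468 (+); new bracket [1.0625, 1.125]
m = 1.09375, f(m) = 0.1772 (+); new bracket [1.09375, 1.125]
m = 1.109375, f(m) = 0.0254 (+); new bracket [1.109375, 1.125]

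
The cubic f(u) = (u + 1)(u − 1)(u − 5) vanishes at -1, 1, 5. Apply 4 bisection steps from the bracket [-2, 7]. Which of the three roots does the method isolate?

5

m = 2.5, f(m) = -13.125 (−); new bracket [2.5, 7]
m = 4.75, f(m) = -5.390625 (−); new bracket [4.75, 7]
m = 5.875, f(m) = 29.326172 (+); new bracket [4.75, 5.875]
m = 5.3125, f(m) = 8.5071 (+); new bracket [4.75, 5.3125]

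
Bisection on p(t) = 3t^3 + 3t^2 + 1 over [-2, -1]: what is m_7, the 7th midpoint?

-1.2265625

t = -1.5 gives p = -2.375, negative; keep [-1.5, -1]
t = -1.25 gives p = -0.171875, negative; keep [-1.25, -1]
t = -1.125 gives p = 0.525391, positive; keep [-1.25, -1.125]
t = -1.1875 gives p = 0.2068, positive; keep [-1.25, -1.1875]
t = -1.21875 gives p = 0.0252, positive; keep [-1.25, -1.21875]
t = -1.234375 gives p = -0.0713, negative; keep [-1.234375, -1.21875]
t = -1.2265625 gives p = -0.0226, negative; keep [-1.2265625, -1.21875]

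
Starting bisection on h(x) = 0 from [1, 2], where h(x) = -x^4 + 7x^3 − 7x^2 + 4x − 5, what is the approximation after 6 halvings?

h(1.5) = 3.8125 > 0, so the root lies in [1, 1.5]
h(1.25) = 0.292969 > 0, so the root lies in [1, 1.25]
h(1.125) = -0.994385 < 0, so the root lies in [1.125, 1.25]
h(1.1875) = -0.3877 < 0, so the root lies in [1.1875, 1.25]
h(1.21875) = -0.0568 < 0, so the root lies in [1.21875, 1.25]
h(1.234375) = 0.1157 > 0, so the root lies in [1.21875, 1.234375]

1.234375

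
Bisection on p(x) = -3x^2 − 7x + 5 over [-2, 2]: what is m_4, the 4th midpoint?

0.75

p(0) = 5 > 0, so the root lies in [0, 2]
p(1) = -5 < 0, so the root lies in [0, 1]
p(0.5) = 0.75 > 0, so the root lies in [0.5, 1]
p(0.75) = -1.9375 < 0, so the root lies in [0.5, 0.75]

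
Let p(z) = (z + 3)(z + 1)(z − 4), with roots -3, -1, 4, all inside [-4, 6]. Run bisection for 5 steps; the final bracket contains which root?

midpoint 1: p = -24 < 0 → [1, 6]
midpoint 3.5: p = -14.625 < 0 → [3.5, 6]
midpoint 4.75: p = 33.421875 > 0 → [3.5, 4.75]
midpoint 4.125: p = 4.5645 > 0 → [3.5, 4.125]
midpoint 3.8125: p = -6.1472 < 0 → [3.8125, 4.125]

4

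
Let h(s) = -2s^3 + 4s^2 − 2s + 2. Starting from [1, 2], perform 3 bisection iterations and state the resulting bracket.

h(1.5) = 1.25 > 0, so the root lies in [1.5, 2]
h(1.75) = 0.03125 > 0, so the root lies in [1.75, 2]
h(1.875) = -0.871094 < 0, so the root lies in [1.75, 1.875]

[1.75, 1.875]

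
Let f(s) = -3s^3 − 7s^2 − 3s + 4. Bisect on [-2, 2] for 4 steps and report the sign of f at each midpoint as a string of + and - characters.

+-+-

s = 0 gives f = 4, positive; keep [0, 2]
s = 1 gives f = -9, negative; keep [0, 1]
s = 0.5 gives f = 0.375, positive; keep [0.5, 1]
s = 0.75 gives f = -3.4531, negative; keep [0.5, 0.75]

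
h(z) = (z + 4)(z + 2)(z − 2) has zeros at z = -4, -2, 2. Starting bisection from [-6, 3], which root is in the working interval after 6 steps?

2

midpoint -1.5: h = -4.375 < 0 → [-1.5, 3]
midpoint 0.75: h = -16.328125 < 0 → [0.75, 3]
midpoint 1.875: h = -2.845703 < 0 → [1.875, 3]
midpoint 2.4375: h = 12.4978 > 0 → [1.875, 2.4375]
midpoint 2.15625: h = 3.998 > 0 → [1.875, 2.15625]
midpoint 2.015625: h = 0.3774 > 0 → [1.875, 2.015625]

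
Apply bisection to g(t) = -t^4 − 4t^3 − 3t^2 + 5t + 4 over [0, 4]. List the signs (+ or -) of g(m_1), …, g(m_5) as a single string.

g(2) = -46 < 0, so the root lies in [0, 2]
g(1) = 1 > 0, so the root lies in [1, 2]
g(1.5) = -13.8125 < 0, so the root lies in [1, 1.5]
g(1.25) = -4.6914 < 0, so the root lies in [1, 1.25]
g(1.125) = -1.469 < 0, so the root lies in [1, 1.125]

-+---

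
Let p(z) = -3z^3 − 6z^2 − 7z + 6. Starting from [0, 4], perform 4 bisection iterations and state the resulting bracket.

[0.5, 0.75]

m = 2, p(m) = -56 (−); new bracket [0, 2]
m = 1, p(m) = -10 (−); new bracket [0, 1]
m = 0.5, p(m) = 0.625 (+); new bracket [0.5, 1]
m = 0.75, p(m) = -3.8906 (−); new bracket [0.5, 0.75]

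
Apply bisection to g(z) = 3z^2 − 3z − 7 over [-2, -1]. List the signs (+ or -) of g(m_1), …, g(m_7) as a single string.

+++--+-

midpoint -1.5: g = 4.25 > 0 → [-1.5, -1]
midpoint -1.25: g = 1.4375 > 0 → [-1.25, -1]
midpoint -1.125: g = 0.171875 > 0 → [-1.125, -1]
midpoint -1.0625: g = -0.4258 < 0 → [-1.125, -1.0625]
midpoint -1.09375: g = -0.1299 < 0 → [-1.125, -1.09375]
midpoint -1.109375: g = 0.0203 > 0 → [-1.109375, -1.09375]
midpoint -1.1015625: g = -0.055 < 0 → [-1.109375, -1.1015625]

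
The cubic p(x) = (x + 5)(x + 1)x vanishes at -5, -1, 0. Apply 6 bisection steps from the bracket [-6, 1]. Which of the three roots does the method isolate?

p(-2.5) = 9.375 > 0, so the root lies in [-6, -2.5]
p(-4.25) = 10.359375 > 0, so the root lies in [-6, -4.25]
p(-5.125) = -2.642578 < 0, so the root lies in [-5.125, -4.25]
p(-4.6875) = 5.4016 > 0, so the root lies in [-5.125, -4.6875]
p(-4.90625) = 1.7967 > 0, so the root lies in [-5.125, -4.90625]
p(-5.015625) = -0.3147 < 0, so the root lies in [-5.015625, -4.90625]

-5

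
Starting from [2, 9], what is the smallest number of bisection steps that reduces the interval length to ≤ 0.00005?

Width after n steps is 7/2^n. Need 2^n ≥ 7/0.00005 = 140000.
2^17 = 131072 < 140000 ≤ 2^18 = 262144, so n = 18.

18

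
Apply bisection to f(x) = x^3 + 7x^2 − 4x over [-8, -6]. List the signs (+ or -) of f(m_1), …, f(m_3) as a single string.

++-

m = -7, f(m) = 28 (+); new bracket [-8, -7]
m = -7.5, f(m) = 1.875 (+); new bracket [-8, -7.5]
m = -7.75, f(m) = -14.046875 (−); new bracket [-7.75, -7.5]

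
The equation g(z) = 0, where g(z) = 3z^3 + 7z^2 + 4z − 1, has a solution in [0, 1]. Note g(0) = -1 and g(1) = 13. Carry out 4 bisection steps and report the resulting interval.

[0.125, 0.1875]

z = 0.5 gives g = 3.125, positive; keep [0, 0.5]
z = 0.25 gives g = 0.484375, positive; keep [0, 0.25]
z = 0.125 gives g = -0.384766, negative; keep [0.125, 0.25]
z = 0.1875 gives g = 0.0159, positive; keep [0.125, 0.1875]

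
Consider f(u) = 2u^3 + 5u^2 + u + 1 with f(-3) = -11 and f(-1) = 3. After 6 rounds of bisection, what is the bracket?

[-2.40625, -2.375]

f(-2) = 3 > 0, so the root lies in [-3, -2]
f(-2.5) = -1.5 < 0, so the root lies in [-2.5, -2]
f(-2.25) = 1.28125 > 0, so the root lies in [-2.5, -2.25]
f(-2.375) = 0.0352 > 0, so the root lies in [-2.5, -2.375]
f(-2.4375) = -0.6948 < 0, so the root lies in [-2.4375, -2.375]
f(-2.40625) = -0.3206 < 0, so the root lies in [-2.40625, -2.375]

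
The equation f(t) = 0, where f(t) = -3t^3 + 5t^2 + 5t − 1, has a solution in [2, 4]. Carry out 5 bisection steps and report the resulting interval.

m = 3, f(m) = -22 (−); new bracket [2, 3]
m = 2.5, f(m) = -4.125 (−); new bracket [2, 2.5]
m = 2.25, f(m) = 1.390625 (+); new bracket [2.25, 2.5]
m = 2.375, f(m) = -1.1113 (−); new bracket [2.25, 2.375]
m = 2.3125, f(m) = 0.2014 (+); new bracket [2.3125, 2.375]

[2.3125, 2.375]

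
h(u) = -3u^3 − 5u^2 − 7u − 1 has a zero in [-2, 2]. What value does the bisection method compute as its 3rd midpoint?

-0.5

midpoint 0: h = -1 < 0 → [-2, 0]
midpoint -1: h = 4 > 0 → [-1, 0]
midpoint -0.5: h = 1.625 > 0 → [-0.5, 0]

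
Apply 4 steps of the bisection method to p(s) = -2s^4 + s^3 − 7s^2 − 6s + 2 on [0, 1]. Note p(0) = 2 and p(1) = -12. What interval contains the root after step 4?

m = 0.5, p(m) = -2.75 (−); new bracket [0, 0.5]
m = 0.25, p(m) = 0.070312 (+); new bracket [0.25, 0.5]
m = 0.375, p(m) = -1.221191 (−); new bracket [0.25, 0.375]
m = 0.3125, p(m) = -0.5471 (−); new bracket [0.25, 0.3125]

[0.25, 0.3125]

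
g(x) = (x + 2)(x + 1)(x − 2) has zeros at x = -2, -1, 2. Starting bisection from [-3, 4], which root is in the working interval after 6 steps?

2

g(0.5) = -5.625 < 0, so the root lies in [0.5, 4]
g(2.25) = 3.453125 > 0, so the root lies in [0.5, 2.25]
g(1.375) = -5.009766 < 0, so the root lies in [1.375, 2.25]
g(1.8125) = -2.0105 < 0, so the root lies in [1.8125, 2.25]
g(2.03125) = 0.3819 > 0, so the root lies in [1.8125, 2.03125]
g(1.921875) = -0.8953 < 0, so the root lies in [1.921875, 2.03125]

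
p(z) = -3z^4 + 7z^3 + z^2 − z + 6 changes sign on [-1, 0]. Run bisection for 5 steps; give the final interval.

midpoint -0.5: p = 5.6875 > 0 → [-1, -0.5]
midpoint -0.75: p = 3.410156 > 0 → [-1, -0.75]
midpoint -0.875: p = 1.192627 > 0 → [-1, -0.875]
midpoint -0.9375: p = -0.2688 < 0 → [-0.9375, -0.875]
midpoint -0.90625: p = 0.4939 > 0 → [-0.9375, -0.90625]

[-0.9375, -0.90625]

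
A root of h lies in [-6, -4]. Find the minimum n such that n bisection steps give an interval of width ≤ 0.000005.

Width after n steps is 2/2^n. Need 2^n ≥ 2/0.000005 = 400000.
2^18 = 262144 < 400000 ≤ 2^19 = 524288, so n = 19.

19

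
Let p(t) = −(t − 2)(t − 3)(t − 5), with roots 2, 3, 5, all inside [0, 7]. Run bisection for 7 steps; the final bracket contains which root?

5

midpoint 3.5: p = 1.125 > 0 → [3.5, 7]
midpoint 5.25: p = -1.828125 < 0 → [3.5, 5.25]
midpoint 4.375: p = 2.041016 > 0 → [4.375, 5.25]
midpoint 4.8125: p = 0.9558 > 0 → [4.8125, 5.25]
midpoint 5.03125: p = -0.1924 < 0 → [4.8125, 5.03125]
midpoint 4.921875: p = 0.4387 > 0 → [4.921875, 5.03125]
midpoint 4.9765625: p = 0.1379 > 0 → [4.9765625, 5.03125]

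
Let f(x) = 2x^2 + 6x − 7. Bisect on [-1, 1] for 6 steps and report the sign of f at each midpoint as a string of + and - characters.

midpoint 0: f = -7 < 0 → [0, 1]
midpoint 0.5: f = -3.5 < 0 → [0.5, 1]
midpoint 0.75: f = -1.375 < 0 → [0.75, 1]
midpoint 0.875: f = -0.2188 < 0 → [0.875, 1]
midpoint 0.9375: f = 0.3828 > 0 → [0.875, 0.9375]
midpoint 0.90625: f = 0.0801 > 0 → [0.875, 0.90625]

----++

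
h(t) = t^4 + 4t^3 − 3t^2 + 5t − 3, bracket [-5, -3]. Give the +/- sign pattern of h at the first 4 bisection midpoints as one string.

---+

midpoint -4: h = -71 < 0 → [-5, -4]
midpoint -4.5: h = -40.6875 < 0 → [-5, -4.5]
midpoint -4.75: h = -14.058594 < 0 → [-5, -4.75]
midpoint -4.875: h = 2.7034 > 0 → [-4.875, -4.75]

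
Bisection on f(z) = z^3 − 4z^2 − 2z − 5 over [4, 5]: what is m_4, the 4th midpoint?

m = 4.5, f(m) = -3.875 (−); new bracket [4.5, 5]
m = 4.75, f(m) = 2.421875 (+); new bracket [4.5, 4.75]
m = 4.625, f(m) = -0.880859 (−); new bracket [4.625, 4.75]
m = 4.6875, f(m) = 0.7312 (+); new bracket [4.625, 4.6875]

4.6875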